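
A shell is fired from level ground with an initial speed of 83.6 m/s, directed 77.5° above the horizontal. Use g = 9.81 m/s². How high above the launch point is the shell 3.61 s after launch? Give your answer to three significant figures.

v_y0 = 83.6 sin 77.5° = 81.62 m/s.
y(t) = v_y0 t − ½ g t² = 81.62×3.61 − 4.905×3.61² = 231 m.

231 m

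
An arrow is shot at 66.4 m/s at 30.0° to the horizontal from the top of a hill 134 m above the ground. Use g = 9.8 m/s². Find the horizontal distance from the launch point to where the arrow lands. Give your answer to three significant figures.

553 m

Components: v_x = 66.4 cos 30.0° = 57.50 m/s, v_y = 66.4 sin 30.0° = 33.20 m/s.
Vertical: 0 = 134 + 33.20 t − ½(9.8) t² ⇒ 4.900 t² − 33.20 t − 134 = 0.
t = [33.20 + √(1102 + 2626)] / 9.800 = 9.618 s.
Horizontal: R = v_x · t = 57.50 × 9.618 = 553 m.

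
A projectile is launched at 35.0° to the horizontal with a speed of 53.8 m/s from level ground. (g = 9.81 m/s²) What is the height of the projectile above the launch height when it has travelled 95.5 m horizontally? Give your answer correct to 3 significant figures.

43.8 m

v_x = 53.8 cos 35.0° = 44.07 m/s, v_y0 = 53.8 sin 35.0° = 30.86 m/s.
Time to reach x = 95.5 m: t = x / v_x = 95.5 / 44.07 = 2.167 s.
y = v_y0 t − ½ g t² = 30.86×2.167 − 4.905×2.167² = 43.8 m.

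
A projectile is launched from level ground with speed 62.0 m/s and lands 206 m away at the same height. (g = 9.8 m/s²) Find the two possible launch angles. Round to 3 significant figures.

15.8° and 74.2°

Level-ground range: R = v₀² sin(2θ)/g ⇒ sin 2θ = R g / v₀² = 206×9.8/62.0² = 0.5252.
2θ = arcsin(0.5252) = 31.68° or 180° − 31.68° = 148.32°.
So θ = 15.8° or θ = 74.2°.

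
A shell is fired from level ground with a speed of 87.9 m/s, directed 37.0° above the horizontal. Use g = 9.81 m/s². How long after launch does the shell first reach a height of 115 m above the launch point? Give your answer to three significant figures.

v_y0 = 87.9 sin 37.0° = 52.90 m/s.
Set y = v_y0 t − ½ g t² = 115: 4.905 t² − 52.90 t + 115 = 0.
t = [52.90 ± √(2798 − 2256)] / 9.81 = (52.90 ± 23.28) / 9.81, giving t = 3.02 s or t = 7.77 s.
The shell is on the way up at the first time, so t = 3.02 s.

3.02 s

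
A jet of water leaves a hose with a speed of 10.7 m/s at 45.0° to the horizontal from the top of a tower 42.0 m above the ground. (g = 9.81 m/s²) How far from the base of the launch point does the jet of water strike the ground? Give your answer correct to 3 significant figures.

Components: v_x = 10.7 cos 45.0° = 7.566 m/s, v_y = 10.7 sin 45.0° = 7.566 m/s.
Vertical: 0 = 42.0 + 7.566 t − ½(9.81) t² ⇒ 4.905 t² − 7.566 t − 42.0 = 0.
t = [7.566 + √(57.24 + 824.0)] / 9.810 = 3.797 s.
Horizontal: R = v_x · t = 7.566 × 3.797 = 28.7 m.

28.7 m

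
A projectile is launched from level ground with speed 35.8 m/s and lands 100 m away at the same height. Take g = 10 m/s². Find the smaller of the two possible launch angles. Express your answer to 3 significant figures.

25.6°

Level-ground range: R = v₀² sin(2θ)/g ⇒ sin 2θ = R g / v₀² = 100×10/35.8² = 0.7803.
2θ = arcsin(0.7803) = 51.29° or 180° − 51.29° = 128.71°.
So θ = 25.6° or θ = 64.4°.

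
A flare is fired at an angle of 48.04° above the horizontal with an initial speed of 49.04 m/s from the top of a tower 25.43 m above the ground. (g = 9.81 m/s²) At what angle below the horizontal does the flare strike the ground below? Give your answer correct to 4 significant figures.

52.52°

v_x = 49.04 cos 48.04° = 32.789 m/s.
At impact |v_y| = √(v_y0² + 2 g h) = √(36.467² + 2×9.81×25.43) = 42.764 m/s.
Angle below horizontal = arctan(|v_y| / v_x) = arctan(42.764 / 32.789) = 52.52°.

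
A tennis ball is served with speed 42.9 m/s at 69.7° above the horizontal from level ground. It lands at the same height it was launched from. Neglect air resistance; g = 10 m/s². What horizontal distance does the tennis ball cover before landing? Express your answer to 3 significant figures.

120 m

Components: v_x = 42.9 cos 69.7° = 14.88 m/s, v_y = 42.9 sin 69.7° = 40.24 m/s.
Time of flight (same landing height): t = 2 v_y / g = 2 × 40.24 / 10 = 8.048 s.
Range: R = v_x · t = 14.88 × 8.048 = 120 m.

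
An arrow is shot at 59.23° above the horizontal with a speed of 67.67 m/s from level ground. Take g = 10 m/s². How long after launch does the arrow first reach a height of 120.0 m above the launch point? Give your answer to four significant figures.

v_y0 = 67.67 sin 59.23° = 58.144 m/s.
Set y = v_y0 t − ½ g t² = 120.0: 5.000 t² − 58.144 t + 120.0 = 0.
t = [58.144 ± √(3380.7 − 2400.0)] / 10 = (58.144 ± 31.316) / 10, giving t = 2.683 s or t = 8.946 s.
The arrow is on the way up at the first time, so t = 2.683 s.

2.683 s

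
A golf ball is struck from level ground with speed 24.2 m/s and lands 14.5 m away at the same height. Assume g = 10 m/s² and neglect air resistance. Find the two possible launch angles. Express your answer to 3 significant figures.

Level-ground range: R = v₀² sin(2θ)/g ⇒ sin 2θ = R g / v₀² = 14.5×10/24.2² = 0.2476.
2θ = arcsin(0.2476) = 14.34° or 180° − 14.34° = 165.66°.
So θ = 7.17° or θ = 82.8°.

7.17° and 82.8°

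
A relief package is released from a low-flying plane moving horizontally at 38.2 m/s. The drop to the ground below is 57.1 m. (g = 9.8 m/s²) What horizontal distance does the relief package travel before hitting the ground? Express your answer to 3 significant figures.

Initial vertical velocity is zero, so the fall time comes from h = ½ g t²: t = √(2 × 57.1 / 9.8) = 3.414 s.
Horizontal motion is uniform at 38.2 m/s, so x = 38.2 × 3.414 = 130 m.

130 m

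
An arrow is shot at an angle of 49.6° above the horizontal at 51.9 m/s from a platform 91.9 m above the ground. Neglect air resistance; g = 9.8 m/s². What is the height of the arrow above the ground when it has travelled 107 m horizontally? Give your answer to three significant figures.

168 m

v_x = 51.9 cos 49.6° = 33.64 m/s, v_y0 = 51.9 sin 49.6° = 39.52 m/s.
Time to reach x = 107 m: t = x / v_x = 107 / 33.64 = 3.181 s.
y = 91.9 + v_y0 t − ½ g t² = 91.9 + 39.52×3.181 − 4.900×3.181² = 168 m.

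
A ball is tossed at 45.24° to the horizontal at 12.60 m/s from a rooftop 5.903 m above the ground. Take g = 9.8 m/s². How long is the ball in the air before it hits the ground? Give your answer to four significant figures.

Vertical component: v_y = 12.60 sin 45.24° = 8.9468 m/s.
Taking up as positive with launch at y = 5.903 m, landing at y = 0: 0 = 5.903 + 8.9468 t − ½(9.8) t².
Solving 4.900 t² − 8.9468 t − 5.903 = 0 gives t = [8.9468 + √(8.9468² + 4·4.900·5.903)] / 9.800 = 2.341 s.

2.341 s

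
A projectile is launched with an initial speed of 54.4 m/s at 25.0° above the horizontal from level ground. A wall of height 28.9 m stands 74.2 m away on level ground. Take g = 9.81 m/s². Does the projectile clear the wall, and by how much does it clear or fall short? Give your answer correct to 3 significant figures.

v_x = 54.4 cos 25.0° = 49.30 m/s; v_y0 = 54.4 sin 25.0° = 22.99 m/s.
Time to reach the wall: t = 74.2 / 49.30 = 1.505 s.
Height at that point: y = 22.99×1.505 − 4.905×1.505² = 23.49 m.
That is 28.9 − 23.49 = 5.41 m below the top of the wall, so the projectile does not clear it.

No — it falls 5.41 m short of clearing the wall.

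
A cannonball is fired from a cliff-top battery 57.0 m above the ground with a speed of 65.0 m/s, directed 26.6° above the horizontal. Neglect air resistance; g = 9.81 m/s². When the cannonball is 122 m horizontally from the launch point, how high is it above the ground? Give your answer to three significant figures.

v_x = 65.0 cos 26.6° = 58.12 m/s, v_y0 = 65.0 sin 26.6° = 29.10 m/s.
Time to reach x = 122 m: t = x / v_x = 122 / 58.12 = 2.099 s.
y = 57.0 + v_y0 t − ½ g t² = 57.0 + 29.10×2.099 − 4.905×2.099² = 96.5 m.

96.5 m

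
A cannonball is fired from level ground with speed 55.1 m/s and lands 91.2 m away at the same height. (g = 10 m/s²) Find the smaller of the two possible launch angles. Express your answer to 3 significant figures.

8.74°

Level-ground range: R = v₀² sin(2θ)/g ⇒ sin 2θ = R g / v₀² = 91.2×10/55.1² = 0.3004.
2θ = arcsin(0.3004) = 17.48° or 180° − 17.48° = 162.52°.
So θ = 8.74° or θ = 81.3°.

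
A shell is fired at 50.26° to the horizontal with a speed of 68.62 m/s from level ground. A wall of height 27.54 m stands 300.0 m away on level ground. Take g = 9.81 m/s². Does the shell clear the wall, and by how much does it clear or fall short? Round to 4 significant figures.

Yes — it clears the wall by 103.9 m.

v_x = 68.62 cos 50.26° = 43.869 m/s; v_y0 = 68.62 sin 50.26° = 52.766 m/s.
Time to reach the wall: t = 300.0 / 43.869 = 6.8385 s.
Height at that point: y = 52.766×6.8385 − 4.905×6.8385² = 131.46 m.
That is 131.46 − 27.54 = 103.9 m above the top of the wall, so the shell clears it.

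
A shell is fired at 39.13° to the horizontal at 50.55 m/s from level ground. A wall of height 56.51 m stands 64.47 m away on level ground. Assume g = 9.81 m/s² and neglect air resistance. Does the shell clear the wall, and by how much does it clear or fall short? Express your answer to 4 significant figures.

v_x = 50.55 cos 39.13° = 39.212 m/s; v_y0 = 50.55 sin 39.13° = 31.901 m/s.
Time to reach the wall: t = 64.47 / 39.212 = 1.6441 s.
Height at that point: y = 31.901×1.6441 − 4.905×1.6441² = 39.190 m.
That is 56.51 − 39.190 = 17.32 m below the top of the wall, so the shell does not clear it.

No — it falls 17.32 m short of clearing the wall.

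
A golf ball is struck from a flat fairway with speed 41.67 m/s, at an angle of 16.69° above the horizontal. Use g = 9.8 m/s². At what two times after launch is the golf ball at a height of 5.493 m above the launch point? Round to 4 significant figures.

v_y0 = 41.67 sin 16.69° = 11.967 m/s.
Set y = v_y0 t − ½ g t² = 5.493: 4.900 t² − 11.967 t + 5.493 = 0.
t = [11.967 ± √(143.21 − 107.66)] / 9.8 = (11.967 ± 5.9624) / 9.8, giving t = 0.6127 s or t = 1.830 s.
So the golf ball is at 5.493 m at t = 0.6127 s (rising) and t = 1.830 s (falling).

0.6127 s and 1.830 s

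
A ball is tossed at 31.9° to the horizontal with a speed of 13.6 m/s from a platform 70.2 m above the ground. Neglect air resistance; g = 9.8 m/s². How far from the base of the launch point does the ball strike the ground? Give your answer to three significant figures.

Components: v_x = 13.6 cos 31.9° = 11.55 m/s, v_y = 13.6 sin 31.9° = 7.187 m/s.
Vertical: 0 = 70.2 + 7.187 t − ½(9.8) t² ⇒ 4.900 t² − 7.187 t − 70.2 = 0.
t = [7.187 + √(51.65 + 1376)] / 9.800 = 4.589 s.
Horizontal: R = v_x · t = 11.55 × 4.589 = 53.0 m.

53.0 m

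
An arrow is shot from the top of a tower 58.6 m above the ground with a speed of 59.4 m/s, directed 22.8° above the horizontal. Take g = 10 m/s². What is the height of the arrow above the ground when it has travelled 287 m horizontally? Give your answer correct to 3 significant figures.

41.9 m

v_x = 59.4 cos 22.8° = 54.76 m/s, v_y0 = 59.4 sin 22.8° = 23.02 m/s.
Time to reach x = 287 m: t = x / v_x = 287 / 54.76 = 5.241 s.
y = 58.6 + v_y0 t − ½ g t² = 58.6 + 23.02×5.241 − 5.000×5.241² = 41.9 m.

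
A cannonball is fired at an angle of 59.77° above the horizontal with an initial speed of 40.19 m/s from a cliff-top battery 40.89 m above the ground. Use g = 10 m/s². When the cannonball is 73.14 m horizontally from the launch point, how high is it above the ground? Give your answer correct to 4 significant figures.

v_x = 40.19 cos 59.77° = 20.235 m/s, v_y0 = 40.19 sin 59.77° = 34.725 m/s.
Time to reach x = 73.14 m: t = x / v_x = 73.14 / 20.235 = 3.6145 s.
y = 40.89 + v_y0 t − ½ g t² = 40.89 + 34.725×3.6145 − 5.000×3.6145² = 101.1 m.

101.1 m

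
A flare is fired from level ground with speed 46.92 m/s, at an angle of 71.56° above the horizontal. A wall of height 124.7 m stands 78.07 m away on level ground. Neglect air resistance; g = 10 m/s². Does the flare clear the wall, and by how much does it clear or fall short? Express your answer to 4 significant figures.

v_x = 46.92 cos 71.56° = 14.841 m/s; v_y0 = 46.92 sin 71.56° = 44.511 m/s.
Time to reach the wall: t = 78.07 / 14.841 = 5.2604 s.
Height at that point: y = 44.511×5.2604 − 5.000×5.2604² = 95.787 m.
That is 124.7 − 95.787 = 28.91 m below the top of the wall, so the flare does not clear it.

No — it falls 28.91 m short of clearing the wall.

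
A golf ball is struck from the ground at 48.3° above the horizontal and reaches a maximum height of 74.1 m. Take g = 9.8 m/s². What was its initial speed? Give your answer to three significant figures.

At maximum height v_y = 0, so (v₀ sin θ)² = 2 g H.
v₀ sin 48.3° = √(2 × 9.8 × 74.1) = 38.11 m/s.
v₀ = 38.11 / sin 48.3° = 38.11 / 0.7466 = 51.0 m/s.

51.0 m/s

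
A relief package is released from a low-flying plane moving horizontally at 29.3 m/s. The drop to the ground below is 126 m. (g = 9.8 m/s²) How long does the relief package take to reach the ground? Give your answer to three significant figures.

5.07 s

The horizontal speed doesn't affect the fall. With v_y0 = 0, h = ½ g t².
t = √(2 × 126 / 9.8) = √25.71 = 5.07 s.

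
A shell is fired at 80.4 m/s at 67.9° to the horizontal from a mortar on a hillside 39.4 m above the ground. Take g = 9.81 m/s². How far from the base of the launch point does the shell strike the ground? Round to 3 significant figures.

475 m

Components: v_x = 80.4 cos 67.9° = 30.25 m/s, v_y = 80.4 sin 67.9° = 74.49 m/s.
Vertical: 0 = 39.4 + 74.49 t − ½(9.81) t² ⇒ 4.905 t² − 74.49 t − 39.4 = 0.
t = [74.49 + √(5549 + 773.0)] / 9.810 = 15.70 s.
Horizontal: R = v_x · t = 30.25 × 15.70 = 475 m.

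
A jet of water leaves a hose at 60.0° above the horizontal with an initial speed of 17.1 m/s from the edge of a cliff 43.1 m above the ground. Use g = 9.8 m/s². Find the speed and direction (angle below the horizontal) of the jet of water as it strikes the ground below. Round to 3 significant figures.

v_x = 17.1 cos 60.0° = 8.550 m/s (constant).
|v_y| at impact = √((14.81)² + 2×9.8×43.1) = 32.62 m/s.
Speed = √(8.550² + 32.62²) = 33.7 m/s; angle = arctan(32.62/8.550) = 75.3° below horizontal.

33.7 m/s at 75.3° below the horizontal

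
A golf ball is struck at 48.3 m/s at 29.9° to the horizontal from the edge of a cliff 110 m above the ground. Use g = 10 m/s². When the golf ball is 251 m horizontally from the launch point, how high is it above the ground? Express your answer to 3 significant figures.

74.7 m

v_x = 48.3 cos 29.9° = 41.87 m/s, v_y0 = 48.3 sin 29.9° = 24.08 m/s.
Time to reach x = 251 m: t = x / v_x = 251 / 41.87 = 5.995 s.
y = 110 + v_y0 t − ½ g t² = 110 + 24.08×5.995 − 5.000×5.995² = 74.7 m.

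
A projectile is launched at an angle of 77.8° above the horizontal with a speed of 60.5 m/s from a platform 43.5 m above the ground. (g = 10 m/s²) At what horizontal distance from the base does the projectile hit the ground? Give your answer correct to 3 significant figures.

Components: v_x = 60.5 cos 77.8° = 12.79 m/s, v_y = 60.5 sin 77.8° = 59.13 m/s.
Vertical: 0 = 43.5 + 59.13 t − ½(10) t² ⇒ 5.000 t² − 59.13 t − 43.5 = 0.
t = [59.13 + √(3496 + 870.0)] / 10.00 = 12.52 s.
Horizontal: R = v_x · t = 12.79 × 12.52 = 160 m.

160 m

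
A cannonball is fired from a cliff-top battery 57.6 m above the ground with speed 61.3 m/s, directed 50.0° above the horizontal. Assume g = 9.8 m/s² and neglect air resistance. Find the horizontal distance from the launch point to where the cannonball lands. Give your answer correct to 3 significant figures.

Components: v_x = 61.3 cos 50.0° = 39.40 m/s, v_y = 61.3 sin 50.0° = 46.96 m/s.
Vertical: 0 = 57.6 + 46.96 t − ½(9.8) t² ⇒ 4.900 t² − 46.96 t − 57.6 = 0.
t = [46.96 + √(2205 + 1129)] / 9.800 = 10.68 s.
Horizontal: R = v_x · t = 39.40 × 10.68 = 421 m.

421 m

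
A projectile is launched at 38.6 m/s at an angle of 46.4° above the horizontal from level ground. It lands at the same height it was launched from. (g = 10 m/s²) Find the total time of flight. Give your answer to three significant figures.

5.59 s

Vertical component: v_y = 38.6 sin 46.4° = 27.95 m/s.
For a projectile landing at launch height, time of flight is t = 2 v_y / g = 2 × 27.95 / 10 = 5.59 s.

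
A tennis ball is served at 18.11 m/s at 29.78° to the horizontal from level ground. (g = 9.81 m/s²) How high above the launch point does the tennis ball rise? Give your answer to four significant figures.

4.124 m

Vertical component of launch velocity: v_y = 18.11 sin 29.78° = 8.9947 m/s.
At the highest point the vertical velocity is zero, so v_y² = 2 g h_max.
h_max = (8.9947)² / (2 × 9.81) = 80.905 / 19.62 = 4.124 m.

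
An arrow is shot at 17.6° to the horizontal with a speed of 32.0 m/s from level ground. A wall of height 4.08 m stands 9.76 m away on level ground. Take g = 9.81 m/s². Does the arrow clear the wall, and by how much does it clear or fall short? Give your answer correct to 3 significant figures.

v_x = 32.0 cos 17.6° = 30.50 m/s; v_y0 = 32.0 sin 17.6° = 9.676 m/s.
Time to reach the wall: t = 9.76 / 30.50 = 0.3200 s.
Height at that point: y = 9.676×0.3200 − 4.905×0.3200² = 2.594 m.
That is 4.08 − 2.594 = 1.49 m below the top of the wall, so the arrow does not clear it.

No — it falls 1.49 m short of clearing the wall.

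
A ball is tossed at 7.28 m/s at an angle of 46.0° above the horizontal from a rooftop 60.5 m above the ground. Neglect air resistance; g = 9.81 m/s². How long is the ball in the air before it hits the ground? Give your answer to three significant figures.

Vertical component: v_y = 7.28 sin 46.0° = 5.237 m/s.
Taking up as positive with launch at y = 60.5 m, landing at y = 0: 0 = 60.5 + 5.237 t − ½(9.81) t².
Solving 4.905 t² − 5.237 t − 60.5 = 0 gives t = [5.237 + √(5.237² + 4·4.905·60.5)] / 9.810 = 4.09 s.

4.09 s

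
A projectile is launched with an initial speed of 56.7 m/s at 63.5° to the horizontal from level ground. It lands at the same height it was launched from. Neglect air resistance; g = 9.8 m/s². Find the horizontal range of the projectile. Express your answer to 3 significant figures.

262 m

For level ground, R = v₀² sin(2θ) / g.
sin(2 × 63.5°) = sin 127.0° = 0.7986.
R = (56.7)² × 0.7986 / 9.8 = 262 m.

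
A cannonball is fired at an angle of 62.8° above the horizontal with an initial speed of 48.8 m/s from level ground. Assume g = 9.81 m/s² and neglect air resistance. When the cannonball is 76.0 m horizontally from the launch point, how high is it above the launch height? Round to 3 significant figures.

90.9 m

v_x = 48.8 cos 62.8° = 22.31 m/s, v_y0 = 48.8 sin 62.8° = 43.40 m/s.
Time to reach x = 76.0 m: t = x / v_x = 76.0 / 22.31 = 3.407 s.
y = v_y0 t − ½ g t² = 43.40×3.407 − 4.905×3.407² = 90.9 m.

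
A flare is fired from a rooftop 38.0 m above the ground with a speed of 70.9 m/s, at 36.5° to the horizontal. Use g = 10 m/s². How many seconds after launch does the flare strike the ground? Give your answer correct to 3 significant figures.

Vertical component: v_y = 70.9 sin 36.5° = 42.17 m/s.
Taking up as positive with launch at y = 38.0 m, landing at y = 0: 0 = 38.0 + 42.17 t − ½(10) t².
Solving 5.000 t² − 42.17 t − 38.0 = 0 gives t = [42.17 + √(42.17² + 4·5.000·38.0)] / 10.00 = 9.26 s.

9.26 s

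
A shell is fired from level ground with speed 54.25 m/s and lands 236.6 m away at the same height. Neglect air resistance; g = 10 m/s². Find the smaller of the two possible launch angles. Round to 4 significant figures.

26.75°

Level-ground range: R = v₀² sin(2θ)/g ⇒ sin 2θ = R g / v₀² = 236.6×10/54.25² = 0.8039.
2θ = arcsin(0.8039) = 53.504° or 180° − 53.504° = 126.496°.
So θ = 26.75° or θ = 63.25°.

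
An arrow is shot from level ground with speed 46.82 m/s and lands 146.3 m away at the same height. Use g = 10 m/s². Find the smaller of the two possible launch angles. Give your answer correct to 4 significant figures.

Level-ground range: R = v₀² sin(2θ)/g ⇒ sin 2θ = R g / v₀² = 146.3×10/46.82² = 0.6674.
2θ = arcsin(0.6674) = 41.867° or 180° − 41.867° = 138.133°.
So θ = 20.93° or θ = 69.07°.

20.93°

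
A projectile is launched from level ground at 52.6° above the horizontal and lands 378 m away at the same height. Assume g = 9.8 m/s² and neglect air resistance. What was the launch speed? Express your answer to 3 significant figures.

62.0 m/s

On level ground, R = v₀² sin(2θ) / g, so v₀ = √(R g / sin 2θ).
sin(2 × 52.6°) = 0.9650.
v₀ = √(378 × 9.8 / 0.9650) = √3839 = 62.0 m/s.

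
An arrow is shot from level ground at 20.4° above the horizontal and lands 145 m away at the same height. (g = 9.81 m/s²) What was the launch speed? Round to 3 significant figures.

On level ground, R = v₀² sin(2θ) / g, so v₀ = √(R g / sin 2θ).
sin(2 × 20.4°) = 0.6534.
v₀ = √(145 × 9.81 / 0.6534) = √2177 = 46.7 m/s.

46.7 m/s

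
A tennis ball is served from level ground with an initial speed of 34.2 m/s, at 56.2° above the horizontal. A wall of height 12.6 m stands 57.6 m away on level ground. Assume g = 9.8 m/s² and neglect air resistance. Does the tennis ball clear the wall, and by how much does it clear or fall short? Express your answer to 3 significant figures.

Yes — it clears the wall by 28.5 m.

v_x = 34.2 cos 56.2° = 19.03 m/s; v_y0 = 34.2 sin 56.2° = 28.42 m/s.
Time to reach the wall: t = 57.6 / 19.03 = 3.027 s.
Height at that point: y = 28.42×3.027 − 4.900×3.027² = 41.13 m.
That is 41.13 − 12.6 = 28.5 m above the top of the wall, so the tennis ball clears it.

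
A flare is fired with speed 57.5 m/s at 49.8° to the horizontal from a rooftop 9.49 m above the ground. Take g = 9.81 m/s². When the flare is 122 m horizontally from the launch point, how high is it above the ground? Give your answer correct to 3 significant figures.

v_x = 57.5 cos 49.8° = 37.11 m/s, v_y0 = 57.5 sin 49.8° = 43.92 m/s.
Time to reach x = 122 m: t = x / v_x = 122 / 37.11 = 3.288 s.
y = 9.49 + v_y0 t − ½ g t² = 9.49 + 43.92×3.288 − 4.905×3.288² = 101 m.

101 m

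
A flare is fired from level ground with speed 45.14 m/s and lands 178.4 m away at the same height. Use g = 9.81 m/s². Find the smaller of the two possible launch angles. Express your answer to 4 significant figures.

29.60°

Level-ground range: R = v₀² sin(2θ)/g ⇒ sin 2θ = R g / v₀² = 178.4×9.81/45.14² = 0.8589.
2θ = arcsin(0.8589) = 59.193° or 180° − 59.193° = 120.807°.
So θ = 29.60° or θ = 60.40°.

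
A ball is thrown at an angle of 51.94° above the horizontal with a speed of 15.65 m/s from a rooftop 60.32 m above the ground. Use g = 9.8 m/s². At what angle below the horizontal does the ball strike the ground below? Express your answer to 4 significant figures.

75.20°

v_x = 15.65 cos 51.94° = 9.6480 m/s.
At impact |v_y| = √(v_y0² + 2 g h) = √(12.322² + 2×9.8×60.32) = 36.525 m/s.
Angle below horizontal = arctan(|v_y| / v_x) = arctan(36.525 / 9.6480) = 75.20°.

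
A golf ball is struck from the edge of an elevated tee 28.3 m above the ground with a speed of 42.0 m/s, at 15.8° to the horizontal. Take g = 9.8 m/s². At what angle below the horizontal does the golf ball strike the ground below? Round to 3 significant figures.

v_x = 42.0 cos 15.8° = 40.41 m/s.
At impact |v_y| = √(v_y0² + 2 g h) = √(11.44² + 2×9.8×28.3) = 26.18 m/s.
Angle below horizontal = arctan(|v_y| / v_x) = arctan(26.18 / 40.41) = 32.9°.

32.9°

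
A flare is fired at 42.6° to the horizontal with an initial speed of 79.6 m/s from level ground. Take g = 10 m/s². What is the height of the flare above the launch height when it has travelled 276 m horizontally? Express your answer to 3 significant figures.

143 m

v_x = 79.6 cos 42.6° = 58.59 m/s, v_y0 = 79.6 sin 42.6° = 53.88 m/s.
Time to reach x = 276 m: t = x / v_x = 276 / 58.59 = 4.711 s.
y = v_y0 t − ½ g t² = 53.88×4.711 − 5.000×4.711² = 143 m.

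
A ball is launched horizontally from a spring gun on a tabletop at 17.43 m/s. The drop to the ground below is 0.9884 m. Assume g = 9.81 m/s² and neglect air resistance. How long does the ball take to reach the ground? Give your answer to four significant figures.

The horizontal speed doesn't affect the fall. With v_y0 = 0, h = ½ g t².
t = √(2 × 0.9884 / 9.81) = √0.20151 = 0.4489 s.

0.4489 s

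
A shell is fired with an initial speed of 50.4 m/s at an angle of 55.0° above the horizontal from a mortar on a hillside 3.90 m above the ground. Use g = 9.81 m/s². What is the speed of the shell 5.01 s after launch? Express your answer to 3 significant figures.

v_x = 50.4 cos 55.0° = 28.91 m/s (constant).
v_y(t) = 50.4 sin 55.0° − g t = 41.29 − 9.81 × 5.01 = -7.858 m/s.
Speed = √(v_x² + v_y²) = √(835.8 + 61.75) = 30.0 m/s.

30.0 m/s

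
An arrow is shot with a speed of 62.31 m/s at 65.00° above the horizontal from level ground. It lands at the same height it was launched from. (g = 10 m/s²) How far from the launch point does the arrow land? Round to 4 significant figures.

Components: v_x = 62.31 cos 65.00° = 26.333 m/s, v_y = 62.31 sin 65.00° = 56.472 m/s.
Time of flight (same landing height): t = 2 v_y / g = 2 × 56.472 / 10 = 11.294 s.
Range: R = v_x · t = 26.333 × 11.294 = 297.4 m.

297.4 m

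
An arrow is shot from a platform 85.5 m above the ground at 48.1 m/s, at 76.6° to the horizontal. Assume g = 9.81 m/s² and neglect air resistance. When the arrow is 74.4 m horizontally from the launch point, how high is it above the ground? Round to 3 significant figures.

v_x = 48.1 cos 76.6° = 11.15 m/s, v_y0 = 48.1 sin 76.6° = 46.79 m/s.
Time to reach x = 74.4 m: t = x / v_x = 74.4 / 11.15 = 6.673 s.
y = 85.5 + v_y0 t − ½ g t² = 85.5 + 46.79×6.673 − 4.905×6.673² = 179 m.

179 m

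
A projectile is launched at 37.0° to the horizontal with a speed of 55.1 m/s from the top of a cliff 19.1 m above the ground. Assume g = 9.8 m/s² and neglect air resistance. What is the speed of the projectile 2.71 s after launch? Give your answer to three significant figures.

44.5 m/s

v_x = 55.1 cos 37.0° = 44.00 m/s (constant).
v_y(t) = 55.1 sin 37.0° − g t = 33.16 − 9.8 × 2.71 = 6.602 m/s.
Speed = √(v_x² + v_y²) = √(1936 + 43.59) = 44.5 m/s.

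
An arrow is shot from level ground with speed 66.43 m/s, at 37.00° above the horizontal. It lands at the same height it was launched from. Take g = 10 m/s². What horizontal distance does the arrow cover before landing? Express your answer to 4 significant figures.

424.2 m

For level ground, R = v₀² sin(2θ) / g.
sin(2 × 37.00°) = sin 74.000° = 0.9613.
R = (66.43)² × 0.9613 / 10 = 424.2 m.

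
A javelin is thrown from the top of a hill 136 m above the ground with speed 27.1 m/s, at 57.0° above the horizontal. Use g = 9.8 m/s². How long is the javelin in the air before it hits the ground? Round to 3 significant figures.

8.08 s

Vertical component: v_y = 27.1 sin 57.0° = 22.73 m/s.
Taking up as positive with launch at y = 136 m, landing at y = 0: 0 = 136 + 22.73 t − ½(9.8) t².
Solving 4.900 t² − 22.73 t − 136 = 0 gives t = [22.73 + √(22.73² + 4·4.900·136)] / 9.800 = 8.08 s.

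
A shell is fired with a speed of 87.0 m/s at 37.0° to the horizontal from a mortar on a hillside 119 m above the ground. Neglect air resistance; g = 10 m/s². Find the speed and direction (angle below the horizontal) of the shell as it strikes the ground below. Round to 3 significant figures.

v_x = 87.0 cos 37.0° = 69.48 m/s (constant).
|v_y| at impact = √((52.36)² + 2×10×119) = 71.57 m/s.
Speed = √(69.48² + 71.57²) = 99.7 m/s; angle = arctan(71.57/69.48) = 45.8° below horizontal.

99.7 m/s at 45.8° below the horizontal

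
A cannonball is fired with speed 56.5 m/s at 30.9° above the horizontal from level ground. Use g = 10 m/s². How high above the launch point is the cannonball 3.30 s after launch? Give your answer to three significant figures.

v_y0 = 56.5 sin 30.9° = 29.02 m/s.
y(t) = v_y0 t − ½ g t² = 29.02×3.30 − 5.000×3.30² = 41.3 m.

41.3 m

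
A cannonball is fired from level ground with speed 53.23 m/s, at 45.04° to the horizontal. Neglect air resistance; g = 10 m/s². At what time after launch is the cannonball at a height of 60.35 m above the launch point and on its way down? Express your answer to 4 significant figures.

v_y0 = 53.23 sin 45.04° = 37.666 m/s.
Set y = v_y0 t − ½ g t² = 60.35: 5.000 t² − 37.666 t + 60.35 = 0.
t = [37.666 ± √(1418.7 − 1207.0)] / 10 = (37.666 ± 14.550) / 10, giving t = 2.312 s or t = 5.222 s.
On the way down corresponds to the larger root: t = 5.222 s.

5.222 s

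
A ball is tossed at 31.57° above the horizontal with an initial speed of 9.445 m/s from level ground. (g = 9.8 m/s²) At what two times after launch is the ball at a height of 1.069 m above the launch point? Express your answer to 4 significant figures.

v_y0 = 9.445 sin 31.57° = 4.9448 m/s.
Set y = v_y0 t − ½ g t² = 1.069: 4.900 t² − 4.9448 t + 1.069 = 0.
t = [4.9448 ± √(24.451 − 20.952)] / 9.8 = (4.9448 ± 1.8706) / 9.8, giving t = 0.3137 s or t = 0.6954 s.
So the ball is at 1.069 m at t = 0.3137 s (rising) and t = 0.6954 s (falling).

0.3137 s and 0.6954 s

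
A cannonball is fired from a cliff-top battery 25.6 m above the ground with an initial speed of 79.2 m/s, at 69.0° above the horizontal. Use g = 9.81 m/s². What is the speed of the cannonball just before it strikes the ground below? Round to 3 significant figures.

v_x = 79.2 cos 69.0° = 28.38 m/s is unchanged throughout.
For the vertical component, v_y² = v_y0² + 2 g h = (73.94)² + 2×9.81×25.6 = 5969, so |v_y| = 77.26 m/s.
Impact speed = √(v_x² + v_y²) = √(805.4 + 5969) = 82.3 m/s.

82.3 m/s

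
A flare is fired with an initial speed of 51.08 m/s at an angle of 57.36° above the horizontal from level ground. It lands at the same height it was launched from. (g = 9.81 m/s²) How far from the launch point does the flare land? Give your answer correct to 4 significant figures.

241.6 m

Components: v_x = 51.08 cos 57.36° = 27.550 m/s, v_y = 51.08 sin 57.36° = 43.013 m/s.
Time of flight (same landing height): t = 2 v_y / g = 2 × 43.013 / 9.81 = 8.7692 s.
Range: R = v_x · t = 27.550 × 8.7692 = 241.6 m.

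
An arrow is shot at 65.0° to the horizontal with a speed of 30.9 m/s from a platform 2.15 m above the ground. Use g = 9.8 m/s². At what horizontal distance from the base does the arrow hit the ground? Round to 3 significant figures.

Components: v_x = 30.9 cos 65.0° = 13.06 m/s, v_y = 30.9 sin 65.0° = 28.00 m/s.
Vertical: 0 = 2.15 + 28.00 t − ½(9.8) t² ⇒ 4.900 t² − 28.00 t − 2.15 = 0.
t = [28.00 + √(784.0 + 42.14)] / 9.800 = 5.790 s.
Horizontal: R = v_x · t = 13.06 × 5.790 = 75.6 m.

75.6 m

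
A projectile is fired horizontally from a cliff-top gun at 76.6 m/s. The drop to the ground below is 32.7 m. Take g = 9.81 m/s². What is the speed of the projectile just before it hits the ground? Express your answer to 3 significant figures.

Fall time: t = √(2 × 32.7 / 9.81) = 2.582 s.
At impact: v_x = 76.6 m/s (unchanged), v_y = g t = 9.81 × 2.582 = 25.33 m/s.
Speed = √(v_x² + v_y²) = √(5868 + 641.6) = 80.7 m/s.

80.7 m/s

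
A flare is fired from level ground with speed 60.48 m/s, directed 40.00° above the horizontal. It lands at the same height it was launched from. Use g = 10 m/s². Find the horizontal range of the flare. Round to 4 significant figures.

360.2 m

For level ground, R = v₀² sin(2θ) / g.
sin(2 × 40.00°) = sin 80.000° = 0.9848.
R = (60.48)² × 0.9848 / 10 = 360.2 m.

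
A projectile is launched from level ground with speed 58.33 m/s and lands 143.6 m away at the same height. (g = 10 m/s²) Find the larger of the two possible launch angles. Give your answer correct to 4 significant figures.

77.52°

Level-ground range: R = v₀² sin(2θ)/g ⇒ sin 2θ = R g / v₀² = 143.6×10/58.33² = 0.4221.
2θ = arcsin(0.4221) = 24.967° or 180° − 24.967° = 155.033°.
So θ = 12.48° or θ = 77.52°.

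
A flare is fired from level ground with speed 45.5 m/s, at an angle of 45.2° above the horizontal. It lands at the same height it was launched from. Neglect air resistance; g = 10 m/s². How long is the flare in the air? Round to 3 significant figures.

6.46 s

Vertical component: v_y = 45.5 sin 45.2° = 32.29 m/s.
For a projectile landing at launch height, time of flight is t = 2 v_y / g = 2 × 32.29 / 10 = 6.46 s.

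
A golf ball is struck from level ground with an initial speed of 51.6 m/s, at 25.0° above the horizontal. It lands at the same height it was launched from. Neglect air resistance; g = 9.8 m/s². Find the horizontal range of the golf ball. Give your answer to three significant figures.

For level ground, R = v₀² sin(2θ) / g.
sin(2 × 25.0°) = sin 50.00° = 0.7660.
R = (51.6)² × 0.7660 / 9.8 = 208 m.

208 m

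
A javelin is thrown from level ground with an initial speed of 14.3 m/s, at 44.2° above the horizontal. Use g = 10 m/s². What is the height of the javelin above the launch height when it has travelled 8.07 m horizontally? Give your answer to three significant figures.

4.75 m

v_x = 14.3 cos 44.2° = 10.25 m/s, v_y0 = 14.3 sin 44.2° = 9.969 m/s.
Time to reach x = 8.07 m: t = x / v_x = 8.07 / 10.25 = 0.7873 s.
y = v_y0 t − ½ g t² = 9.969×0.7873 − 5.000×0.7873² = 4.75 m.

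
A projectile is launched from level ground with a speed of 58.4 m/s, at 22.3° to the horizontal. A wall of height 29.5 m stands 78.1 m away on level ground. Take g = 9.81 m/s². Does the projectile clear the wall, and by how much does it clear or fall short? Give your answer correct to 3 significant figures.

v_x = 58.4 cos 22.3° = 54.03 m/s; v_y0 = 58.4 sin 22.3° = 22.16 m/s.
Time to reach the wall: t = 78.1 / 54.03 = 1.445 s.
Height at that point: y = 22.16×1.445 − 4.905×1.445² = 21.78 m.
That is 29.5 − 21.78 = 7.72 m below the top of the wall, so the projectile does not clear it.

No — it falls 7.72 m short of clearing the wall.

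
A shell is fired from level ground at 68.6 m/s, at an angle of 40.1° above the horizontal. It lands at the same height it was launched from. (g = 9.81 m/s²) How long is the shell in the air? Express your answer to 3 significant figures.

Vertical component: v_y = 68.6 sin 40.1° = 44.19 m/s.
For a projectile landing at launch height, time of flight is t = 2 v_y / g = 2 × 44.19 / 9.81 = 9.01 s.

9.01 s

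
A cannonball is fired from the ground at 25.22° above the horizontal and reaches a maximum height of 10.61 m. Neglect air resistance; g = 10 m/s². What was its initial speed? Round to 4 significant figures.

At maximum height v_y = 0, so (v₀ sin θ)² = 2 g H.
v₀ sin 25.22° = √(2 × 10 × 10.61) = 14.567 m/s.
v₀ = 14.567 / sin 25.22° = 14.567 / 0.4261 = 34.19 m/s.

34.19 m/s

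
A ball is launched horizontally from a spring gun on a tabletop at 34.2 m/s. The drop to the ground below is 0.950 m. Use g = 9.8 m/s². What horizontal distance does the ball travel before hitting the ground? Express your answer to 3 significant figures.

Initial vertical velocity is zero, so the fall time comes from h = ½ g t²: t = √(2 × 0.950 / 9.8) = 0.4403 s.
Horizontal motion is uniform at 34.2 m/s, so x = 34.2 × 0.4403 = 15.1 m.

15.1 m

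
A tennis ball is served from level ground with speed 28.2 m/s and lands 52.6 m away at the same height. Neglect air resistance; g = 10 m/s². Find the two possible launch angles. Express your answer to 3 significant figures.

20.7° and 69.3°

Level-ground range: R = v₀² sin(2θ)/g ⇒ sin 2θ = R g / v₀² = 52.6×10/28.2² = 0.6614.
2θ = arcsin(0.6614) = 41.41° or 180° − 41.41° = 138.59°.
So θ = 20.7° or θ = 69.3°.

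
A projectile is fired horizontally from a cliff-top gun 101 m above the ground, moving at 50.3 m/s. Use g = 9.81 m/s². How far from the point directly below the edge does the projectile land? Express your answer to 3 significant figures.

Initial vertical velocity is zero, so the fall time comes from h = ½ g t²: t = √(2 × 101 / 9.81) = 4.538 s.
Horizontal motion is uniform at 50.3 m/s, so x = 50.3 × 4.538 = 228 m.

228 m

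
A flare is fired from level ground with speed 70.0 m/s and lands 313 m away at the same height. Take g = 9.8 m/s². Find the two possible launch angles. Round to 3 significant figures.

Level-ground range: R = v₀² sin(2θ)/g ⇒ sin 2θ = R g / v₀² = 313×9.8/70.0² = 0.6260.
2θ = arcsin(0.6260) = 38.76° or 180° − 38.76° = 141.24°.
So θ = 19.4° or θ = 70.6°.

19.4° and 70.6°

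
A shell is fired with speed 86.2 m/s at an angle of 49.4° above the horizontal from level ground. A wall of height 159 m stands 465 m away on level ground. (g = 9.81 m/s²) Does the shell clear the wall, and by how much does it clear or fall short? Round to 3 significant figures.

v_x = 86.2 cos 49.4° = 56.10 m/s; v_y0 = 86.2 sin 49.4° = 65.45 m/s.
Time to reach the wall: t = 465 / 56.10 = 8.289 s.
Height at that point: y = 65.45×8.289 − 4.905×8.289² = 205.5 m.
That is 205.5 − 159 = 46.5 m above the top of the wall, so the shell clears it.

Yes — it clears the wall by 46.5 m.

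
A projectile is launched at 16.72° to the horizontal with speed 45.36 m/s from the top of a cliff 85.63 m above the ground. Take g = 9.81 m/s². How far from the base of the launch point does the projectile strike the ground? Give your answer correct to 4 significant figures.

Components: v_x = 45.36 cos 16.72° = 43.442 m/s, v_y = 45.36 sin 16.72° = 13.050 m/s.
Vertical: 0 = 85.63 + 13.050 t − ½(9.81) t² ⇒ 4.905 t² − 13.050 t − 85.63 = 0.
t = [13.050 + √(170.30 + 1680.1)] / 9.810 = 5.7152 s.
Horizontal: R = v_x · t = 43.442 × 5.7152 = 248.3 m.

248.3 m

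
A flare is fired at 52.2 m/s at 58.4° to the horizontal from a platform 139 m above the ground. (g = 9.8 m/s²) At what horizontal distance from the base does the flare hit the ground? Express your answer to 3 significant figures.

Components: v_x = 52.2 cos 58.4° = 27.35 m/s, v_y = 52.2 sin 58.4° = 44.46 m/s.
Vertical: 0 = 139 + 44.46 t − ½(9.8) t² ⇒ 4.900 t² − 44.46 t − 139 = 0.
t = [44.46 + √(1977 + 2724)] / 9.800 = 11.53 s.
Horizontal: R = v_x · t = 27.35 × 11.53 = 315 m.

315 m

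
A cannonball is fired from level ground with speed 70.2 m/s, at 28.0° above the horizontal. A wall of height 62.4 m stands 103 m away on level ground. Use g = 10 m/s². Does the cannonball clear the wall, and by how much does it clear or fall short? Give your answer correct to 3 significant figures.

v_x = 70.2 cos 28.0° = 61.98 m/s; v_y0 = 70.2 sin 28.0° = 32.96 m/s.
Time to reach the wall: t = 103 / 61.98 = 1.662 s.
Height at that point: y = 32.96×1.662 − 5.000×1.662² = 40.97 m.
That is 62.4 − 40.97 = 21.4 m below the top of the wall, so the cannonball does not clear it.

No — it falls 21.4 m short of clearing the wall.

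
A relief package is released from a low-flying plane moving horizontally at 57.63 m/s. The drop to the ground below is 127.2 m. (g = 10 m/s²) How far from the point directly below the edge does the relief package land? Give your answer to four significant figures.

Initial vertical velocity is zero, so the fall time comes from h = ½ g t²: t = √(2 × 127.2 / 10) = 5.0438 s.
Horizontal motion is uniform at 57.63 m/s, so x = 57.63 × 5.0438 = 290.7 m.

290.7 m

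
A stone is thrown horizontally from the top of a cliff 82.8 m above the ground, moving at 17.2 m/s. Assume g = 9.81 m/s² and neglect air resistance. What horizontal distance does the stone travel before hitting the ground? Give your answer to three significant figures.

Initial vertical velocity is zero, so the fall time comes from h = ½ g t²: t = √(2 × 82.8 / 9.81) = 4.109 s.
Horizontal motion is uniform at 17.2 m/s, so x = 17.2 × 4.109 = 70.7 m.

70.7 m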